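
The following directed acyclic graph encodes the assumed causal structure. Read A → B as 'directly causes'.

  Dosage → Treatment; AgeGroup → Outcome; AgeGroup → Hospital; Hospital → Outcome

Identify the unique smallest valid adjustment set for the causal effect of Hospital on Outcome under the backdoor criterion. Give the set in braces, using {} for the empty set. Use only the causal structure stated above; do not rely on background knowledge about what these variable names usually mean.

{AgeGroup}

Variables eligible for adjustment (non-descendants of Hospital, excluding Hospital and Outcome): {AgeGroup, Dosage, Treatment}.
Backdoor paths from Hospital to Outcome:
  P1: Hospital <- AgeGroup -> Outcome
The empty set is not sufficient: P1 (Hospital <- AgeGroup -> Outcome) has no collider blocking it and no conditioned non-collider, so it is open.
Try {AgeGroup}:
  P1: blocked at fork node AgeGroup ∈ conditioning set.
{AgeGroup} contains no descendant of Hospital and blocks every backdoor path.
No other singleton works — e.g. {Dosage} leaves P1 open — so {AgeGroup} is the unique smallest valid adjustment set.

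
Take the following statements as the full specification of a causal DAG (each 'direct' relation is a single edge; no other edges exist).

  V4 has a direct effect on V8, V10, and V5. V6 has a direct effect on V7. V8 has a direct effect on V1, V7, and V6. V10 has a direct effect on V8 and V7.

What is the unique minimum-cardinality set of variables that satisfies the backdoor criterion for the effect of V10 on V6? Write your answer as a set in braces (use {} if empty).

{V4}

Variables eligible for adjustment (non-descendants of V10, excluding V10 and V6): {V4, V5}.
Backdoor paths from V10 to V6:
  P1: V10 <- V4 -> V8 -> V6
  P2: V10 <- V4 -> V8 -> V7 <- V6
The empty set is not sufficient: P1 (V10 <- V4 -> V8 -> V6) has no collider blocking it and no conditioned non-collider, so it is open.
Try {V4}:
  P1: blocked at fork node V4 ∈ conditioning set.
  P2: blocked at fork node V4 ∈ conditioning set.
{V4} contains no descendant of V10 and blocks every backdoor path.
No other singleton works — e.g. {V5} leaves P1 open — so {V4} is the unique smallest valid adjustment set.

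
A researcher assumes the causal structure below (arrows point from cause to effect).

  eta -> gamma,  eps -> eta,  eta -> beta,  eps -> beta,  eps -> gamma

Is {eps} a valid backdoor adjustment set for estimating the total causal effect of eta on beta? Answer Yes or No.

Backdoor paths from eta to beta (paths whose first edge points into eta):
  P1: eta <- eps -> beta
Condition 1 (no descendant of eta in the set): holds — descendants of eta are {beta, gamma}; none are in {eps}.
Condition 2 (every backdoor path blocked by {eps}):
  P1: blocked at fork node eps ∈ conditioning set.
{eps} satisfies the backdoor criterion.

Yes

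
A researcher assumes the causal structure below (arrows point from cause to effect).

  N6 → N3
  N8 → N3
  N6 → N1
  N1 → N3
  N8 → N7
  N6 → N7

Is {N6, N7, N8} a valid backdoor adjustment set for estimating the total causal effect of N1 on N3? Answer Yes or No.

Backdoor paths from N1 to N3 (paths whose first edge points into N1):
  P1: N1 <- N6 -> N7 <- N8 -> N3
  P2: N1 <- N6 -> N3
Condition 1 (no descendant of N1 in the set): holds — descendants of N1 are {N3}; none are in {N6, N7, N8}.
Condition 2 (every backdoor path blocked by {N6, N7, N8}):
  P1: blocked at fork node N6 ∈ conditioning set.
  P2: blocked at fork node N6 ∈ conditioning set.
{N6, N7, N8} satisfies the backdoor criterion.

Yes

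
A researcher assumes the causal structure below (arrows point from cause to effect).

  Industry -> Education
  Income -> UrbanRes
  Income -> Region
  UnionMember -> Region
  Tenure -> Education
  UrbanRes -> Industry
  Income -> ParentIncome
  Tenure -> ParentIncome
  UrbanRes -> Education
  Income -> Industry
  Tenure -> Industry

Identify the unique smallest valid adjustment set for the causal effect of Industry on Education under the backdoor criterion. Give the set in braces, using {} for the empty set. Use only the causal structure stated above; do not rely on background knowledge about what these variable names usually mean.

Variables eligible for adjustment (non-descendants of Industry, excluding Industry and Education): {Income, ParentIncome, Region, Tenure, UnionMember, UrbanRes}.
Backdoor paths from Industry to Education:
  P1: Industry <- Income -> UrbanRes -> Education
  P2: Industry <- Income -> ParentIncome <- Tenure -> Education
  P3: Industry <- Tenure -> Education
  P4: Industry <- Tenure -> ParentIncome <- Income -> UrbanRes -> Education
  P5: Industry <- UrbanRes <- Income -> ParentIncome <- Tenure -> Education
  P6: Industry <- UrbanRes -> Education
The empty set is not sufficient: P1 (Industry <- Income -> UrbanRes -> Education) has no collider blocking it and no conditioned non-collider, so it is open.
Try {Tenure, UrbanRes}:
  P1: blocked at chain node UrbanRes ∈ conditioning set.
  P2: blocked at collider ParentIncome (neither it nor any descendant is in the conditioning set).
  P3: blocked at fork node Tenure ∈ conditioning set.
  P4: blocked at fork node Tenure ∈ conditioning set.
  P5: blocked at chain node UrbanRes ∈ conditioning set.
  P6: blocked at fork node UrbanRes ∈ conditioning set.
{Tenure, UrbanRes} contains no descendant of Industry and blocks every backdoor path.
Every element of {Tenure, UrbanRes} is needed (dropping Tenure leaves P3 open; dropping UrbanRes leaves P1 open), so no proper subset is valid.
Among all size-2 subsets of the eligible variables, only {Tenure, UrbanRes} blocks every backdoor path, so it is the unique smallest valid adjustment set.

{Tenure, UrbanRes}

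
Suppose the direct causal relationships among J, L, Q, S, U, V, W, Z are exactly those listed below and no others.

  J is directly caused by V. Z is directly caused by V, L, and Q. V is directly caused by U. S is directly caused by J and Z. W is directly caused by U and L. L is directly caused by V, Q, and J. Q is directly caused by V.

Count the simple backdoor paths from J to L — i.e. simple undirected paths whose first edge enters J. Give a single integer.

6

A backdoor path from J to L is any simple undirected path whose first edge points into J (i.e. leaves J via a parent).
Parents of J: {V}.
Enumerating:
  P1: J <- V <- U -> W <- L
  P2: J <- V -> Q -> L
  P3: J <- V -> Q -> Z <- L
  P4: J <- V -> L
  P5: J <- V -> Z <- Q -> L
  P6: J <- V -> Z <- L
That exhausts the simple backdoor paths. Count: 6.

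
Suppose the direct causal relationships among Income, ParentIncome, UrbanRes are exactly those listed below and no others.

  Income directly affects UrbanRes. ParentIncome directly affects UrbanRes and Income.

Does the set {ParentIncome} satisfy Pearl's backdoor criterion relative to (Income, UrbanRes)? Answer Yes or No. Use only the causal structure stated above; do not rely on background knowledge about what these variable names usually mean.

Yes

Backdoor paths from Income to UrbanRes (paths whose first edge points into Income):
  P1: Income <- ParentIncome -> UrbanRes
Condition 1 (no descendant of Income in the set): holds — descendants of Income are {UrbanRes}; none are in {ParentIncome}.
Condition 2 (every backdoor path blocked by {ParentIncome}):
  P1: blocked at fork node ParentIncome ∈ conditioning set.
{ParentIncome} satisfies the backdoor criterion.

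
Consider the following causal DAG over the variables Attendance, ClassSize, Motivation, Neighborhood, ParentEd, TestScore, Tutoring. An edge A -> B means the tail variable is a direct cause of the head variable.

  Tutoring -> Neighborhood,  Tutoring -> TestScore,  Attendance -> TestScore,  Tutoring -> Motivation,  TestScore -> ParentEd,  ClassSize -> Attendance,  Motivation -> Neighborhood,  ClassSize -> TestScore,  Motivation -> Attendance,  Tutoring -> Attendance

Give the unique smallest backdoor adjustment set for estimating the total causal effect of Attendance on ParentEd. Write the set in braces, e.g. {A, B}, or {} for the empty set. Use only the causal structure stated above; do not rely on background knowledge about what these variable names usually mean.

{ClassSize, Tutoring}

Variables eligible for adjustment (non-descendants of Attendance, excluding Attendance and ParentEd): {ClassSize, Motivation, Neighborhood, Tutoring}.
Backdoor paths from Attendance to ParentEd:
  P1: Attendance <- Tutoring -> TestScore -> ParentEd
  P2: Attendance <- ClassSize -> TestScore -> ParentEd
  P3: Attendance <- Motivation <- Tutoring -> TestScore -> ParentEd
  P4: Attendance <- Motivation -> Neighborhood <- Tutoring -> TestScore -> ParentEd
The empty set is not sufficient: P1 (Attendance <- Tutoring -> TestScore -> ParentEd) has no collider blocking it and no conditioned non-collider, so it is open.
Try {ClassSize, Tutoring}:
  P1: blocked at fork node Tutoring ∈ conditioning set.
  P2: blocked at fork node ClassSize ∈ conditioning set.
  P3: blocked at fork node Tutoring ∈ conditioning set.
  P4: blocked at collider Neighborhood (neither it nor any descendant is in the conditioning set).
{ClassSize, Tutoring} contains no descendant of Attendance and blocks every backdoor path.
Every element of {ClassSize, Tutoring} is needed (dropping ClassSize leaves P2 open; dropping Tutoring leaves P1 open), so no proper subset is valid.
Among all size-2 subsets of the eligible variables, only {ClassSize, Tutoring} blocks every backdoor path, so it is the unique smallest valid adjustment set.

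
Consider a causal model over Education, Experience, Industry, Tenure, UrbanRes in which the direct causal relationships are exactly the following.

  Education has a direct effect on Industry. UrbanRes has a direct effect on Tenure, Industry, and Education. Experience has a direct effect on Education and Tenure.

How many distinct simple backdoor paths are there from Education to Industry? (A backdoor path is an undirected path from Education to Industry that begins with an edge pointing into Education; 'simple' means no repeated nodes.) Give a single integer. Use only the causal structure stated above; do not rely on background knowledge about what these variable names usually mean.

A backdoor path from Education to Industry is any simple undirected path whose first edge points into Education (i.e. leaves Education via a parent).
Parents of Education: {Experience, UrbanRes}.
Enumerating:
  P1: Education <- Experience -> Tenure <- UrbanRes -> Industry
  P2: Education <- UrbanRes -> Industry
That exhausts the simple backdoor paths. Count: 2.

2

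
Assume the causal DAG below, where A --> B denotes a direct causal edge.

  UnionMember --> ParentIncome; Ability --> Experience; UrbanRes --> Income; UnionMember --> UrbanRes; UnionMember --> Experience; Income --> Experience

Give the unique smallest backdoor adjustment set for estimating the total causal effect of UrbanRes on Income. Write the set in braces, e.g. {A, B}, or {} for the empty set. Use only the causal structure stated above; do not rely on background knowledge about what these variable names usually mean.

Variables eligible for adjustment (non-descendants of UrbanRes, excluding UrbanRes and Income): {Ability, ParentIncome, UnionMember}.
Backdoor paths from UrbanRes to Income:
  P1: UrbanRes <- UnionMember -> Experience <- Income
Each backdoor path contains an unconditioned collider, so every path is already blocked with the empty conditioning set:
  P1: blocked at collider Experience (neither it nor any descendant is in the conditioning set).
The empty set is therefore the unique smallest valid set.

{}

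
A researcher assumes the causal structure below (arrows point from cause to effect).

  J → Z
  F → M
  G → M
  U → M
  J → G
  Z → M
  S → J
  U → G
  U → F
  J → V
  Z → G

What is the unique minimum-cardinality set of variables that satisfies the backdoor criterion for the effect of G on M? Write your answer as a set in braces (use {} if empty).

Variables eligible for adjustment (non-descendants of G, excluding G and M): {F, J, S, U, V, Z}.
Backdoor paths from G to M:
  P1: G <- J -> Z -> M
  P2: G <- Z -> M
  P3: G <- U -> F -> M
  P4: G <- U -> M
The empty set is not sufficient: P1 (G <- J -> Z -> M) has no collider blocking it and no conditioned non-collider, so it is open.
Try {U, Z}:
  P1: blocked at chain node Z ∈ conditioning set.
  P2: blocked at fork node Z ∈ conditioning set.
  P3: blocked at fork node U ∈ conditioning set.
  P4: blocked at fork node U ∈ conditioning set.
{U, Z} contains no descendant of G and blocks every backdoor path.
Every element of {U, Z} is needed (dropping U leaves P3 open; dropping Z leaves P1 open), so no proper subset is valid.
Among all size-2 subsets of the eligible variables, only {U, Z} blocks every backdoor path, so it is the unique smallest valid adjustment set.

{U, Z}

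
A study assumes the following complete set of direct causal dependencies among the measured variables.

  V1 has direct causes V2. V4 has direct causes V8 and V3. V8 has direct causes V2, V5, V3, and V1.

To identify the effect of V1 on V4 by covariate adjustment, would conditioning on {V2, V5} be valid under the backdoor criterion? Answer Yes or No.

Yes

Backdoor paths from V1 to V4 (paths whose first edge points into V1):
  P1: V1 <- V2 -> V8 <- V3 -> V4
  P2: V1 <- V2 -> V8 -> V4
Condition 1 (no descendant of V1 in the set): holds — descendants of V1 are {V4, V8}; none are in {V2, V5}.
Condition 2 (every backdoor path blocked by {V2, V5}):
  P1: blocked at fork node V2 ∈ conditioning set.
  P2: blocked at fork node V2 ∈ conditioning set.
{V2, V5} satisfies the backdoor criterion.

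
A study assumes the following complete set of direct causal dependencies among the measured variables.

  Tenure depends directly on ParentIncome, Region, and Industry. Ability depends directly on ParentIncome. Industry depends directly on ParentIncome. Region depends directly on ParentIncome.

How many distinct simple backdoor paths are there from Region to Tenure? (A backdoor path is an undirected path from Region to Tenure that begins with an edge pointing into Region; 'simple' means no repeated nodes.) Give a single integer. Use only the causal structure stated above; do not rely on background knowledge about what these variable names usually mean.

A backdoor path from Region to Tenure is any simple undirected path whose first edge points into Region (i.e. leaves Region via a parent).
Parents of Region: {ParentIncome}.
Enumerating:
  P1: Region <- ParentIncome -> Industry -> Tenure
  P2: Region <- ParentIncome -> Tenure
That exhausts the simple backdoor paths. Count: 2.

2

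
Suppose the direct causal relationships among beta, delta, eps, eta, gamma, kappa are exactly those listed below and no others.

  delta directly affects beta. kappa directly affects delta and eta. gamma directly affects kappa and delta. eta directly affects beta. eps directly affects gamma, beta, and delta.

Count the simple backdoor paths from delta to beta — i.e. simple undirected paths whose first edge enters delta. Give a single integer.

A backdoor path from delta to beta is any simple undirected path whose first edge points into delta (i.e. leaves delta via a parent).
Parents of delta: {eps, gamma, kappa}.
Enumerating:
  P1: delta <- eps -> gamma -> kappa -> eta -> beta
  P2: delta <- eps -> beta
  P3: delta <- gamma <- eps -> beta
  P4: delta <- gamma -> kappa -> eta -> beta
  P5: delta <- kappa <- gamma <- eps -> beta
  P6: delta <- kappa -> eta -> beta
That exhausts the simple backdoor paths. Count: 6.

6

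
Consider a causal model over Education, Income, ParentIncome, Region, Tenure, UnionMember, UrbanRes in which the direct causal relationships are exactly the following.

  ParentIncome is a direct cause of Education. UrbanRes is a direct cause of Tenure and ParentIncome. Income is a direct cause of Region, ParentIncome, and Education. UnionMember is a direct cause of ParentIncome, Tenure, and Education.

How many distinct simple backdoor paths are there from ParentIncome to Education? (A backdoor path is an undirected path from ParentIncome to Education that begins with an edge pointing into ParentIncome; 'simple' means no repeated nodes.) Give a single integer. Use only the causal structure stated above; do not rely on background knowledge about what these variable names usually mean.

A backdoor path from ParentIncome to Education is any simple undirected path whose first edge points into ParentIncome (i.e. leaves ParentIncome via a parent).
Parents of ParentIncome: {Income, UnionMember, UrbanRes}.
Enumerating:
  P1: ParentIncome <- Income -> Education
  P2: ParentIncome <- UrbanRes -> Tenure <- UnionMember -> Education
  P3: ParentIncome <- UnionMember -> Education
That exhausts the simple backdoor paths. Count: 3.

3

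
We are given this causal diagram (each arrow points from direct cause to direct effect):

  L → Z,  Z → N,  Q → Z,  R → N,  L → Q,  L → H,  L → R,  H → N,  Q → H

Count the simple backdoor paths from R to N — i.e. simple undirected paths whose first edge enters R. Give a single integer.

6

A backdoor path from R to N is any simple undirected path whose first edge points into R (i.e. leaves R via a parent).
Parents of R: {L}.
Enumerating:
  P1: R <- L -> Q -> H -> N
  P2: R <- L -> Q -> Z -> N
  P3: R <- L -> H <- Q -> Z -> N
  P4: R <- L -> H -> N
  P5: R <- L -> Z <- Q -> H -> N
  P6: R <- L -> Z -> N
That exhausts the simple backdoor paths. Count: 6.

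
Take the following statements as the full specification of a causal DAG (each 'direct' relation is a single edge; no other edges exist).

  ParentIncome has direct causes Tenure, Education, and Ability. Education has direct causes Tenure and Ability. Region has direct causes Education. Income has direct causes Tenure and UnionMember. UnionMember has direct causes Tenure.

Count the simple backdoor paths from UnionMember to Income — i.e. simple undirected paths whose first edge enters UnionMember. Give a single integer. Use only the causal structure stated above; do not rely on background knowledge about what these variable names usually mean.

1

A backdoor path from UnionMember to Income is any simple undirected path whose first edge points into UnionMember (i.e. leaves UnionMember via a parent).
Parents of UnionMember: {Tenure}.
Enumerating:
  P1: UnionMember <- Tenure -> Income
That exhausts the simple backdoor paths. Count: 1.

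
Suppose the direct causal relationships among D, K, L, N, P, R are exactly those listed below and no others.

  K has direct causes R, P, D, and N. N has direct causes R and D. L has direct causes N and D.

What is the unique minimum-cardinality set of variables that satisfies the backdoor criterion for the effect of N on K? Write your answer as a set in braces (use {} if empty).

Variables eligible for adjustment (non-descendants of N, excluding N and K): {D, P, R}.
Backdoor paths from N to K:
  P1: N <- R -> K
  P2: N <- D -> K
The empty set is not sufficient: P1 (N <- R -> K) has no collider blocking it and no conditioned non-collider, so it is open.
Try {D, R}:
  P1: blocked at fork node R ∈ conditioning set.
  P2: blocked at fork node D ∈ conditioning set.
{D, R} contains no descendant of N and blocks every backdoor path.
Every element of {D, R} is needed (dropping D leaves P2 open; dropping R leaves P1 open), so no proper subset is valid.
Among all size-2 subsets of the eligible variables, only {D, R} blocks every backdoor path, so it is the unique smallest valid adjustment set.

{D, R}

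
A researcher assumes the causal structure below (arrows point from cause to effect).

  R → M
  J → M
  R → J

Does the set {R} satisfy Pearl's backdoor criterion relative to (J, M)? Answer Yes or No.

Yes

Backdoor paths from J to M (paths whose first edge points into J):
  P1: J <- R -> M
Condition 1 (no descendant of J in the set): holds — descendants of J are {M}; none are in {R}.
Condition 2 (every backdoor path blocked by {R}):
  P1: blocked at fork node R ∈ conditioning set.
{R} satisfies the backdoor criterion.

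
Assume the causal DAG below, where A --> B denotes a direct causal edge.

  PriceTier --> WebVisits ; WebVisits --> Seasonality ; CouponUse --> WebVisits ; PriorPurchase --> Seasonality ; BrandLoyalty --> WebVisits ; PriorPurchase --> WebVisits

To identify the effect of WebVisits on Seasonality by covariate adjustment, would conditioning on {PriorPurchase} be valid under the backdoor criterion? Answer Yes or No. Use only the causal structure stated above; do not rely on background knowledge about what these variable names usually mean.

Backdoor paths from WebVisits to Seasonality (paths whose first edge points into WebVisits):
  P1: WebVisits <- PriorPurchase -> Seasonality
Condition 1 (no descendant of WebVisits in the set): holds — descendants of WebVisits are {Seasonality}; none are in {PriorPurchase}.
Condition 2 (every backdoor path blocked by {PriorPurchase}):
  P1: blocked at fork node PriorPurchase ∈ conditioning set.
{PriorPurchase} satisfies the backdoor criterion.

Yes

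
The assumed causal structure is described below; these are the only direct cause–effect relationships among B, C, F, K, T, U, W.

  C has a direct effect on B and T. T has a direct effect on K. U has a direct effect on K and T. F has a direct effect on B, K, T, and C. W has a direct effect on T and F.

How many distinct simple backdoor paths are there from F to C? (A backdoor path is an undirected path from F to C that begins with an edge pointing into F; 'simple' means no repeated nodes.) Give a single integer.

1

A backdoor path from F to C is any simple undirected path whose first edge points into F (i.e. leaves F via a parent).
Parents of F: {W}.
Enumerating:
  P1: F <- W -> T <- C
That exhausts the simple backdoor paths. Count: 1.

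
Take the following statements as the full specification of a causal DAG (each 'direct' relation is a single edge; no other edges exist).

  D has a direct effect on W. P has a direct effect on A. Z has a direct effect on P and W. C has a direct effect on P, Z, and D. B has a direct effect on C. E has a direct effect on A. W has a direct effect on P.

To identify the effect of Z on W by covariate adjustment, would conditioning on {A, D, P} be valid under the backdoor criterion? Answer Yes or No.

No

Backdoor paths from Z to W (paths whose first edge points into Z):
  P1: Z <- C -> D -> W
  P2: Z <- C -> P <- W
Condition 1 (no descendant of Z in the set): FAILS — A and P are descendants of Z.
Condition 2 (every backdoor path blocked by {A, D, P}):
  P1: blocked at chain node D ∈ conditioning set.
  P2: open — collider(s) P are conditioned on (or have a conditioned descendant) and no non-collider on the path is in the set.
{A, D, P} does not satisfy the backdoor criterion.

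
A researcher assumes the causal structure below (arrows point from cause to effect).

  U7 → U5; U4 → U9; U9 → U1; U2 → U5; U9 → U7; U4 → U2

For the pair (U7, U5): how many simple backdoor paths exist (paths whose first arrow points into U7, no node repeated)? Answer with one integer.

1

A backdoor path from U7 to U5 is any simple undirected path whose first edge points into U7 (i.e. leaves U7 via a parent).
Parents of U7: {U9}.
Enumerating:
  P1: U7 <- U9 <- U4 -> U2 -> U5
That exhausts the simple backdoor paths. Count: 1.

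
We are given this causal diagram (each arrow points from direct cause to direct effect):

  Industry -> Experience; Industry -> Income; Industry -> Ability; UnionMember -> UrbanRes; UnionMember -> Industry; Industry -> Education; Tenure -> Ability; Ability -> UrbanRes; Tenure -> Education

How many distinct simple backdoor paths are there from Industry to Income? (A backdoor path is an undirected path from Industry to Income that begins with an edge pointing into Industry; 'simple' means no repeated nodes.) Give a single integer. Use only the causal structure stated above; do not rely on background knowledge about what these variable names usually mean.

A backdoor path from Industry to Income is any simple undirected path whose first edge points into Industry (i.e. leaves Industry via a parent).
Parents of Industry: {UnionMember}.
No simple path from any parent of Industry reaches Income without revisiting Industry, so there are no backdoor paths.

0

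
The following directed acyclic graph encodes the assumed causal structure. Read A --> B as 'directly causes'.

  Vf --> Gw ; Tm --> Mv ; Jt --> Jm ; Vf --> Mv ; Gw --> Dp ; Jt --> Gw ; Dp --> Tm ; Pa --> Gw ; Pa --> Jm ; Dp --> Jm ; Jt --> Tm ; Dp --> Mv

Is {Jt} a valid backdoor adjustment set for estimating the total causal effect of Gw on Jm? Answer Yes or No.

Backdoor paths from Gw to Jm (paths whose first edge points into Gw):
  P1: Gw <- Jt -> Jm
  P2: Gw <- Jt -> Tm <- Dp -> Jm
  P3: Gw <- Jt -> Tm -> Mv <- Dp -> Jm
  P4: Gw <- Vf -> Mv <- Dp -> Jm
  P5: Gw <- Vf -> Mv <- Dp -> Tm <- Jt -> Jm
  P6: Gw <- Vf -> Mv <- Tm <- Jt -> Jm
  P7: Gw <- Vf -> Mv <- Tm <- Dp -> Jm
  P8: Gw <- Pa -> Jm
Condition 1 (no descendant of Gw in the set): holds — descendants of Gw are {Dp, Jm, Mv, Tm}; none are in {Jt}.
Condition 2 (every backdoor path blocked by {Jt}):
  P1: blocked at fork node Jt ∈ conditioning set.
  P2: blocked at fork node Jt ∈ conditioning set.
  P3: blocked at fork node Jt ∈ conditioning set.
  P4: blocked at collider Mv (neither it nor any descendant is in the conditioning set).
  P5: blocked at collider Mv (neither it nor any descendant is in the conditioning set).
  P6: blocked at collider Mv (neither it nor any descendant is in the conditioning set).
  P7: blocked at collider Mv (neither it nor any descendant is in the conditioning set).
  P8: open — no interior node is in the conditioning set.
{Jt} does not satisfy the backdoor criterion.

No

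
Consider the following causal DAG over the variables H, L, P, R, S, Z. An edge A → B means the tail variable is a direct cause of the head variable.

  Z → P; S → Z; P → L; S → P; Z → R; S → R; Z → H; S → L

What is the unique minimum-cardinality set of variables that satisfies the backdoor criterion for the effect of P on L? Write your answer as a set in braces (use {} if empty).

Variables eligible for adjustment (non-descendants of P, excluding P and L): {H, R, S, Z}.
Backdoor paths from P to L:
  P1: P <- S -> L
  P2: P <- Z <- S -> L
  P3: P <- Z -> R <- S -> L
The empty set is not sufficient: P1 (P <- S -> L) has no collider blocking it and no conditioned non-collider, so it is open.
Try {S}:
  P1: blocked at fork node S ∈ conditioning set.
  P2: blocked at fork node S ∈ conditioning set.
  P3: blocked at collider R (neither it nor any descendant is in the conditioning set).
{S} contains no descendant of P and blocks every backdoor path.
No other singleton works — e.g. {Z} leaves P1 open — so {S} is the unique smallest valid adjustment set.

{S}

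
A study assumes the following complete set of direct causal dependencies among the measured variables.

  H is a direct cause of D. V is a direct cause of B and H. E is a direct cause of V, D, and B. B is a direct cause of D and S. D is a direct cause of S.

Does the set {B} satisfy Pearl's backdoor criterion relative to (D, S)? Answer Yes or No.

Backdoor paths from D to S (paths whose first edge points into D):
  P1: D <- E -> V -> B -> S
  P2: D <- E -> B -> S
  P3: D <- H <- V <- E -> B -> S
  P4: D <- H <- V -> B -> S
  P5: D <- B -> S
Condition 1 (no descendant of D in the set): holds — descendants of D are {S}; none are in {B}.
Condition 2 (every backdoor path blocked by {B}):
  P1: blocked at chain node B ∈ conditioning set.
  P2: blocked at chain node B ∈ conditioning set.
  P3: blocked at chain node B ∈ conditioning set.
  P4: blocked at chain node B ∈ conditioning set.
  P5: blocked at fork node B ∈ conditioning set.
{B} satisfies the backdoor criterion.

Yes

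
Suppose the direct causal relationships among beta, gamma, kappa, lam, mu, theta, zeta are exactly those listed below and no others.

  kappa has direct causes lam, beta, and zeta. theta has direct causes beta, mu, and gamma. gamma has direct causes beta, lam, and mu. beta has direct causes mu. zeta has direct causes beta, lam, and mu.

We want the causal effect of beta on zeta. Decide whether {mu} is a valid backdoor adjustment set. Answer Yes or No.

Backdoor paths from beta to zeta (paths whose first edge points into beta):
  P1: beta <- mu -> zeta
  P2: beta <- mu -> gamma <- lam -> zeta
  P3: beta <- mu -> gamma <- lam -> kappa <- zeta
  P4: beta <- mu -> theta <- gamma <- lam -> zeta
  P5: beta <- mu -> theta <- gamma <- lam -> kappa <- zeta
Condition 1 (no descendant of beta in the set): holds — descendants of beta are {gamma, kappa, theta, zeta}; none are in {mu}.
Condition 2 (every backdoor path blocked by {mu}):
  P1: blocked at fork node mu ∈ conditioning set.
  P2: blocked at fork node mu ∈ conditioning set.
  P3: blocked at fork node mu ∈ conditioning set.
  P4: blocked at fork node mu ∈ conditioning set.
  P5: blocked at fork node mu ∈ conditioning set.
{mu} satisfies the backdoor criterion.

Yes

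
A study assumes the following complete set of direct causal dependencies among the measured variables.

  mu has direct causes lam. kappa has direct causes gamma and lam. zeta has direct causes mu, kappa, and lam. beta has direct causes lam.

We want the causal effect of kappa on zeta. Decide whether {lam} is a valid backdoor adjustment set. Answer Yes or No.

Backdoor paths from kappa to zeta (paths whose first edge points into kappa):
  P1: kappa <- lam -> mu -> zeta
  P2: kappa <- lam -> zeta
Condition 1 (no descendant of kappa in the set): holds — descendants of kappa are {zeta}; none are in {lam}.
Condition 2 (every backdoor path blocked by {lam}):
  P1: blocked at fork node lam ∈ conditioning set.
  P2: blocked at fork node lam ∈ conditioning set.
{lam} satisfies the backdoor criterion.

Yes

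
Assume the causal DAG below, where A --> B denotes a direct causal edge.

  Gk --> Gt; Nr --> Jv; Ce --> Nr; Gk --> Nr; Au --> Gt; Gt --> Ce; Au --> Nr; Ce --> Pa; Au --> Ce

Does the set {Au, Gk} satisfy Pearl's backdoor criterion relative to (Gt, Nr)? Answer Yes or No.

Backdoor paths from Gt to Nr (paths whose first edge points into Gt):
  P1: Gt <- Gk -> Nr
  P2: Gt <- Au -> Ce -> Nr
  P3: Gt <- Au -> Nr
Condition 1 (no descendant of Gt in the set): holds — descendants of Gt are {Ce, Jv, Nr, Pa}; none are in {Au, Gk}.
Condition 2 (every backdoor path blocked by {Au, Gk}):
  P1: blocked at fork node Gk ∈ conditioning set.
  P2: blocked at fork node Au ∈ conditioning set.
  P3: blocked at fork node Au ∈ conditioning set.
{Au, Gk} satisfies the backdoor criterion.

Yes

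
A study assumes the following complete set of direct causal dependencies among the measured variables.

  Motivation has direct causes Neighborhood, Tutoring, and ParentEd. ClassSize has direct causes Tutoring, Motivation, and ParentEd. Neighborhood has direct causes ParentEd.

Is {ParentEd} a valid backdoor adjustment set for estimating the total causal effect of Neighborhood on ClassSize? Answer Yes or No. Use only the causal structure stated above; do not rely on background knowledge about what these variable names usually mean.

Backdoor paths from Neighborhood to ClassSize (paths whose first edge points into Neighborhood):
  P1: Neighborhood <- ParentEd -> Motivation <- Tutoring -> ClassSize
  P2: Neighborhood <- ParentEd -> Motivation -> ClassSize
  P3: Neighborhood <- ParentEd -> ClassSize
Condition 1 (no descendant of Neighborhood in the set): holds — descendants of Neighborhood are {ClassSize, Motivation}; none are in {ParentEd}.
Condition 2 (every backdoor path blocked by {ParentEd}):
  P1: blocked at fork node ParentEd ∈ conditioning set.
  P2: blocked at fork node ParentEd ∈ conditioning set.
  P3: blocked at fork node ParentEd ∈ conditioning set.
{ParentEd} satisfies the backdoor criterion.

Yes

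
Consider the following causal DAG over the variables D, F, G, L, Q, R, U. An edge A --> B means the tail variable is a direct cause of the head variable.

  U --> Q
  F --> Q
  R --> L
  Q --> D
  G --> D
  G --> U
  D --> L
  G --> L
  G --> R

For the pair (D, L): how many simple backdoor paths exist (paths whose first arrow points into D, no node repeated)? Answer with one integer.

4

A backdoor path from D to L is any simple undirected path whose first edge points into D (i.e. leaves D via a parent).
Parents of D: {G, Q}.
Enumerating:
  P1: D <- G -> R -> L
  P2: D <- G -> L
  P3: D <- Q <- U <- G -> R -> L
  P4: D <- Q <- U <- G -> L
That exhausts the simple backdoor paths. Count: 4.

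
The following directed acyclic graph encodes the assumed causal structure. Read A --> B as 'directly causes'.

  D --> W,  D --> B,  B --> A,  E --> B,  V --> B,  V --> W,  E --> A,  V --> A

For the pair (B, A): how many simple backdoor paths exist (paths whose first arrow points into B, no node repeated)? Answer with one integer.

A backdoor path from B to A is any simple undirected path whose first edge points into B (i.e. leaves B via a parent).
Parents of B: {D, E, V}.
Enumerating:
  P1: B <- D -> W <- V -> A
  P2: B <- E -> A
  P3: B <- V -> A
That exhausts the simple backdoor paths. Count: 3.

3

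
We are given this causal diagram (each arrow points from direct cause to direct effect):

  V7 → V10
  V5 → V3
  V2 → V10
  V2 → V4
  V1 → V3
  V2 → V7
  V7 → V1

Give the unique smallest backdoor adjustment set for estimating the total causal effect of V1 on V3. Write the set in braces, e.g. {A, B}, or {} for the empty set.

{}

Variables eligible for adjustment (non-descendants of V1, excluding V1 and V3): {V10, V2, V4, V5, V7}.
Backdoor paths from V1 to V3:
  (none)
With no backdoor paths the empty set already satisfies the criterion, and it is trivially minimal.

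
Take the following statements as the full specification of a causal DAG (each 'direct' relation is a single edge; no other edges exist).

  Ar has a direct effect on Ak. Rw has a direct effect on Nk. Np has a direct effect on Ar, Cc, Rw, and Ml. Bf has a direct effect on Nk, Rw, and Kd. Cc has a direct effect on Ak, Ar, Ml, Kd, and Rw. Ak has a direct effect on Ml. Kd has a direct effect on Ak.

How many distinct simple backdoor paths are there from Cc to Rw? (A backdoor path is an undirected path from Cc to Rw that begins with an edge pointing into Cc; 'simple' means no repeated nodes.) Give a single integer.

5

A backdoor path from Cc to Rw is any simple undirected path whose first edge points into Cc (i.e. leaves Cc via a parent).
Parents of Cc: {Np}.
Enumerating:
  P1: Cc <- Np -> Ar -> Ak <- Kd <- Bf -> Rw
  P2: Cc <- Np -> Ar -> Ak <- Kd <- Bf -> Nk <- Rw
  P3: Cc <- Np -> Ml <- Ak <- Kd <- Bf -> Rw
  P4: Cc <- Np -> Ml <- Ak <- Kd <- Bf -> Nk <- Rw
  P5: Cc <- Np -> Rw
That exhausts the simple backdoor paths. Count: 5.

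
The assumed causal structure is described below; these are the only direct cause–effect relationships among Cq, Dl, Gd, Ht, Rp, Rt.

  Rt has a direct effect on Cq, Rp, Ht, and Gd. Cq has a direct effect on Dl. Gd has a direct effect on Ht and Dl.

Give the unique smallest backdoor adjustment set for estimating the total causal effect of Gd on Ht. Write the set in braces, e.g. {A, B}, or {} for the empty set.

Variables eligible for adjustment (non-descendants of Gd, excluding Gd and Ht): {Cq, Rp, Rt}.
Backdoor paths from Gd to Ht:
  P1: Gd <- Rt -> Ht
The empty set is not sufficient: P1 (Gd <- Rt -> Ht) has no collider blocking it and no conditioned non-collider, so it is open.
Try {Rt}:
  P1: blocked at fork node Rt ∈ conditioning set.
{Rt} contains no descendant of Gd and blocks every backdoor path.
No other singleton works — e.g. {Cq} leaves P1 open — so {Rt} is the unique smallest valid adjustment set.

{Rt}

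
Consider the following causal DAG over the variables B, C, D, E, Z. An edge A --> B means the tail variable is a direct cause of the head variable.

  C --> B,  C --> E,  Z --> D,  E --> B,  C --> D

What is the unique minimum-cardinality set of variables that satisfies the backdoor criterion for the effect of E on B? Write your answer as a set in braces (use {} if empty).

{C}

Variables eligible for adjustment (non-descendants of E, excluding E and B): {C, D, Z}.
Backdoor paths from E to B:
  P1: E <- C -> B
The empty set is not sufficient: P1 (E <- C -> B) has no collider blocking it and no conditioned non-collider, so it is open.
Try {C}:
  P1: blocked at fork node C ∈ conditioning set.
{C} contains no descendant of E and blocks every backdoor path.
No other singleton works — e.g. {Z} leaves P1 open — so {C} is the unique smallest valid adjustment set.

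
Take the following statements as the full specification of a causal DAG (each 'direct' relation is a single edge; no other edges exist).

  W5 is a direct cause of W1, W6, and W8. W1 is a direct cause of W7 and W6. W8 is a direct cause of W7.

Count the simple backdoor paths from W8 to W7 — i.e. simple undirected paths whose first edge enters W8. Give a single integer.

A backdoor path from W8 to W7 is any simple undirected path whose first edge points into W8 (i.e. leaves W8 via a parent).
Parents of W8: {W5}.
Enumerating:
  P1: W8 <- W5 -> W1 -> W7
  P2: W8 <- W5 -> W6 <- W1 -> W7
That exhausts the simple backdoor paths. Count: 2.

2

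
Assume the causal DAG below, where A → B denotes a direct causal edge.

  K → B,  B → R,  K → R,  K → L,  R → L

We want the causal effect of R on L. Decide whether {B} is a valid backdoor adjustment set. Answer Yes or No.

No

Backdoor paths from R to L (paths whose first edge points into R):
  P1: R <- K -> L
  P2: R <- B <- K -> L
Condition 1 (no descendant of R in the set): holds — descendants of R are {L}; none are in {B}.
Condition 2 (every backdoor path blocked by {B}):
  P1: open — no interior node is in the conditioning set.
  P2: blocked at chain node B ∈ conditioning set.
{B} does not satisfy the backdoor criterion.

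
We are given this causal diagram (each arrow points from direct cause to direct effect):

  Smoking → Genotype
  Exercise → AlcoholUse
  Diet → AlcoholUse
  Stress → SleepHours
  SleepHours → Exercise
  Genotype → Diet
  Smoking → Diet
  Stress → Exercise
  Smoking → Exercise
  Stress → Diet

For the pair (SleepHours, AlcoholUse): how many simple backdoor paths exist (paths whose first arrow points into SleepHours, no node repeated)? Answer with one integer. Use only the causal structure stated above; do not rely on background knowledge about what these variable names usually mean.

6

A backdoor path from SleepHours to AlcoholUse is any simple undirected path whose first edge points into SleepHours (i.e. leaves SleepHours via a parent).
Parents of SleepHours: {Stress}.
Enumerating:
  P1: SleepHours <- Stress -> Exercise <- Smoking -> Genotype -> Diet -> AlcoholUse
  P2: SleepHours <- Stress -> Exercise <- Smoking -> Diet -> AlcoholUse
  P3: SleepHours <- Stress -> Exercise -> AlcoholUse
  P4: SleepHours <- Stress -> Diet <- Smoking -> Exercise -> AlcoholUse
  P5: SleepHours <- Stress -> Diet <- Genotype <- Smoking -> Exercise -> AlcoholUse
  P6: SleepHours <- Stress -> Diet -> AlcoholUse
That exhausts the simple backdoor paths. Count: 6.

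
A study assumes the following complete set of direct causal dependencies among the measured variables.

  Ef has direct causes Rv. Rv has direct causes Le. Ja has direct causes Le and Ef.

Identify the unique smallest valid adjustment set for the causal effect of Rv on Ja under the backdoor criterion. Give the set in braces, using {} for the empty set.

Variables eligible for adjustment (non-descendants of Rv, excluding Rv and Ja): {Le}.
Backdoor paths from Rv to Ja:
  P1: Rv <- Le -> Ja
The empty set is not sufficient: P1 (Rv <- Le -> Ja) has no collider blocking it and no conditioned non-collider, so it is open.
Try {Le}:
  P1: blocked at fork node Le ∈ conditioning set.
{Le} contains no descendant of Rv and blocks every backdoor path.
{Le} is the unique smallest valid adjustment set.

{Le}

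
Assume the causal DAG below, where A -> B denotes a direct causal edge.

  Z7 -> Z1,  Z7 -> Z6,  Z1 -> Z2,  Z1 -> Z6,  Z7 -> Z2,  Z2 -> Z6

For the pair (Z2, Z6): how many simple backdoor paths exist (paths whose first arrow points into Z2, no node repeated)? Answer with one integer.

4

A backdoor path from Z2 to Z6 is any simple undirected path whose first edge points into Z2 (i.e. leaves Z2 via a parent).
Parents of Z2: {Z1, Z7}.
Enumerating:
  P1: Z2 <- Z7 -> Z1 -> Z6
  P2: Z2 <- Z7 -> Z6
  P3: Z2 <- Z1 <- Z7 -> Z6
  P4: Z2 <- Z1 -> Z6
That exhausts the simple backdoor paths. Count: 4.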